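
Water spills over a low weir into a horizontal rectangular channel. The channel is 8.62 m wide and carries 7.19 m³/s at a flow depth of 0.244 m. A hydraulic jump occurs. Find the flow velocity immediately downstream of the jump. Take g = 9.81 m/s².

q = Q/b = 7.19/8.62 = 0.834 m²/s; V₁ = q/y₁ = 3.42 m/s. Fr₁ = V₁/√(g·y₁) = 2.21.
By Bélanger, y₂/y₁ = ½[√(1 + 8Fr₁²) − 1] = ½[√40.06 − 1] = 2.66.
y₂ = 2.66 × 0.244 = 0.650 m.
V₂ = q/y₂ = 0.834/0.650 = 1.28 m/s.

V₂ = 1.28 m/s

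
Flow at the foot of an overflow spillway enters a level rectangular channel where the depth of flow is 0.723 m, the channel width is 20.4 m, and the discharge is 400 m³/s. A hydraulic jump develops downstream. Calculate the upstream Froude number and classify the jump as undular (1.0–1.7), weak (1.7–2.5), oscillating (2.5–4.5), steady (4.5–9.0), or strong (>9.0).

q = Q/b = 400/20.4 = 19.6 m²/s; V₁ = q/y₁ = 27.1 m/s. Fr₁ = V₁/√(g·y₁) = 10.2.
Fr₁ = 10.2 lies in the strong range.

Fr₁ = 10.2; strong jump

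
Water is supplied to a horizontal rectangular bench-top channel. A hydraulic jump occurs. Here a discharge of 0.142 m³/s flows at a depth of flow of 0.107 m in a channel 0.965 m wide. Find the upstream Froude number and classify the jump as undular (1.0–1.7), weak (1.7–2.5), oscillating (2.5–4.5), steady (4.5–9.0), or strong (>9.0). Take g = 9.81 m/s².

Fr₁ = 1.34; undular jump

q = Q/b = 0.142/0.965 = 0.147 m²/s; V₁ = q/y₁ = 1.38 m/s. Fr₁ = V₁/√(g·y₁) = 1.34.
Fr₁ = 1.34 lies in the undular range.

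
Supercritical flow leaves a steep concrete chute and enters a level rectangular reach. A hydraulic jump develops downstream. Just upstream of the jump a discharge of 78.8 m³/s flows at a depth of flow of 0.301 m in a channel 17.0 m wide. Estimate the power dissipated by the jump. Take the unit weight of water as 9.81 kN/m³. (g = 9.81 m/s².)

q = Q/b = 78.8/17.0 = 4.64 m²/s; V₁ = q/y₁ = 15.4 m/s. Fr₁ = V₁/√(g·y₁) = 8.96.
By Bélanger, y₂/y₁ = ½[√(1 + 8Fr₁²) − 1] = ½[√643.5 − 1] = 12.2.
y₂ = 12.2 × 0.301 = 3.67 m.
V₂ = q/y₂ = 4.64/3.67 = 1.26 m/s. E₁ = y₁ + V₁²/2g = 12.4 m; E₂ = y₂ + V₂²/2g = 3.75 m. ΔE = E₁ − E₂ = 8.64 m.
P = γ·Q·ΔE = 9.81 × 78.8 × 8.64 = 6678 kW.

P = 6678 kW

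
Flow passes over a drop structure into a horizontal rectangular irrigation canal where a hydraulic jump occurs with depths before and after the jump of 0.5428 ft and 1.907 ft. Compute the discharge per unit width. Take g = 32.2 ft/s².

For a rectangular channel the momentum equation gives q² = ½·g·y₁·y₂·(y₁ + y₂) = ½×32.2×0.5428×1.907×2.450 = 40.83.
q = √40.83 = 6.390 ft²/s.

q = 6.390 ft²/s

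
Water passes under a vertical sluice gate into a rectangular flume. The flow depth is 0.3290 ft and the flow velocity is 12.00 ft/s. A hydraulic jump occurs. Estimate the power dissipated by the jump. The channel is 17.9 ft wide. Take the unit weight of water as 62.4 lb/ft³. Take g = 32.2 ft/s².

P = 7.269 hp

Fr₁ = V₁/√(g·y₁) = 12.00/√(32.2×0.3290) = 3.687.
By Bélanger, y₂/y₁ = ½[√(1 + 8Fr₁²) − 1] = ½[√109.74 − 1] = 4.738.
y₂ = 4.738 × 0.3290 = 1.559 ft.
Head loss: ΔE = (y₂ − y₁)³/(4y₁y₂) = (1.559 − 0.3290)³/(4×0.3290×1.559) = 1.860/2.051 = 0.9066 ft.
q = V₁·y₁ = 12.00 × 0.3290 = 3.948 ft²/s. Q = q·b = 3.948 × 17.9 = 70.67 cfs. P = γ·Q·ΔE/550 = 62.4 × 70.67 × 0.9066 / 550 = 7.269 hp.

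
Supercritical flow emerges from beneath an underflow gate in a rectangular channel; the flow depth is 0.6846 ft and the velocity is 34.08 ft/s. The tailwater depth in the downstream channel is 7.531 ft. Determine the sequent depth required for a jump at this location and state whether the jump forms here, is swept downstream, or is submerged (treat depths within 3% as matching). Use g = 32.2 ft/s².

Fr₁ = V₁/√(g·y₁) = 34.08/√(32.2×0.6846) = 7.259.
Bélanger equation: y₂/y₁ = ½[√(1 + 8Fr₁²) − 1] = ½[√422.50 − 1] = 9.777.
y₂ = 9.777 × 0.6846 = 6.694 ft.
Tailwater y_tw = 7.531 ft: y_tw > y₂, so the jump is submerged.

y₂ = 6.694 ft; the jump is submerged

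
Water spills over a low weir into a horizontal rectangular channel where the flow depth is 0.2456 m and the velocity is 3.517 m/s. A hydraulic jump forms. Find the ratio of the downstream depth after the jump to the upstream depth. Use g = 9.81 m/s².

y₂/y₁ = 2.743

Fr₁ = V₁/√(g·y₁) = 3.517/√(9.81×0.2456) = 2.266.
Bélanger equation: y₂/y₁ = ½[√(1 + 8Fr₁²) − 1] = ½[√42.071 − 1] = 2.743.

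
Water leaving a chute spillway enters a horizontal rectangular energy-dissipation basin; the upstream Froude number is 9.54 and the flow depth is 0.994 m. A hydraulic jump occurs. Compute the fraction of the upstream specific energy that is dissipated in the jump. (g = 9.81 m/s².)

Fr₁ = 9.54 (given).
Bélanger equation: y₂/y₁ = ½[√(1 + 8Fr₁²) − 1] = ½[√729.1 − 1] = 13.0.
y₂ = 13.0 × 0.994 = 12.9 m.
E₁ = y₁(1 + Fr₁²/2) = 0.994×(1 + 9.54²/2) = 46.2 m. ΔE = (y₂ − y₁)³/(4y₁y₂) = 33.0 m. ΔE/E₁ = 33.0/46.2 = 0.715.

ΔE/E₁ = 0.715 (71.5%)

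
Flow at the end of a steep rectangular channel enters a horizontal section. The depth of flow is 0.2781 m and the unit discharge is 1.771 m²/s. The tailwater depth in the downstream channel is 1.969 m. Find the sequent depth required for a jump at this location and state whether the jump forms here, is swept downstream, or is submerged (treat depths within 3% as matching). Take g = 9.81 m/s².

y₂ = 1.384 m; the jump is submerged

V₁ = q/y₁ = 1.771/0.2781 = 6.368 m/s. Fr₁ = V₁/√(g·y₁) = 6.368/√(9.81×0.2781) = 3.856.
Conjugate-depth relation: y₂/y₁ = ½[√(1 + 8Fr₁²) − 1] = ½[√119.92 − 1] = 4.975.
y₂ = 4.975 × 0.2781 = 1.384 m.
Tailwater y_tw = 1.969 m: y_tw > y₂, so the jump is submerged.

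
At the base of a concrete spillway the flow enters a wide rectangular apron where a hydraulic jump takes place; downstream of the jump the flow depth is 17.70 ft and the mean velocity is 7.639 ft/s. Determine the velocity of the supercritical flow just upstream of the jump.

Fr₂ = V₂/√(g·y₂) = 7.639/√(32.2×17.70) = 0.3200.
From the momentum equation (using Fr₂), y₁/y₂ = ½[√(1 + 8Fr₂²) − 1] = ½[√1.8191 − 1] = 0.1744.
y₁ = 0.1744 × 17.70 = 3.086 ft.
V₁ = q/y₁ = 135.2/3.086 = 43.81 ft/s.

V₁ = 43.81 ft/s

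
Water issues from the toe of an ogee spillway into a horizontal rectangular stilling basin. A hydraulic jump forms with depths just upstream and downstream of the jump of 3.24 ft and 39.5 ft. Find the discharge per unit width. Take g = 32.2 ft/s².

q = 297 ft²/s

For a rectangular channel the momentum equation gives q² = ½·g·y₁·y₂·(y₁ + y₂) = ½×32.2×3.24×39.5×42.7 = 88065.
q = √88065 = 297 ft²/s.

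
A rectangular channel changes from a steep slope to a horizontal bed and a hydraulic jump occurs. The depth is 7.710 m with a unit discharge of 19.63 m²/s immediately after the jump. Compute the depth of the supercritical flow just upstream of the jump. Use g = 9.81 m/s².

y₁ = 1.150 m

V₂ = q/y₂ = 19.63/7.710 = 2.546 m/s; Fr₂ = V₂/√(g·y₂) = 0.2928.
From the momentum equation (using Fr₂), y₁/y₂ = ½[√(1 + 8Fr₂²) − 1] = ½[√1.6856 − 1] = 0.1492.
y₁ = 0.1492 × 7.710 = 1.150 m.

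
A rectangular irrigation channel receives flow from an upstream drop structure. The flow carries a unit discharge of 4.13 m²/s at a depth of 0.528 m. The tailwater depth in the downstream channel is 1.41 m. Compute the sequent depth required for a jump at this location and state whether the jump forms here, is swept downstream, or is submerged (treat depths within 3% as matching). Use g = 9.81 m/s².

y₂ = 2.32 m; the jump is swept downstream

V₁ = q/y₁ = 4.13/0.528 = 7.82 m/s. Fr₁ = V₁/√(g·y₁) = 7.82/√(9.81×0.528) = 3.44.
Sequent-depth ratio: y₂/y₁ = ½[√(1 + 8Fr₁²) − 1] = ½[√95.50 − 1] = 4.39.
y₂ = 4.39 × 0.528 = 2.32 m.
Tailwater y_tw = 1.41 m: y_tw < y₂, so the jump is swept downstream.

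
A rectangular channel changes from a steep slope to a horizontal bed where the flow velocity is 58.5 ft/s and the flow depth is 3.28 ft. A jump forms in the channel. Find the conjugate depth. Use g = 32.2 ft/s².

y₂ = 24.8 ft

Fr₁ = V₁/√(g·y₁) = 58.5/√(32.2×3.28) = 5.69.
By Bélanger, y₂/y₁ = ½[√(1 + 8Fr₁²) − 1] = ½[√260.2 − 1] = 7.57.
y₂ = 7.57 × 3.28 = 24.8 ft.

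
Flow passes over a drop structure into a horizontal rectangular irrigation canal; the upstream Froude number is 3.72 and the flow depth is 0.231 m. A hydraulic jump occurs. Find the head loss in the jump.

Fr₁ = 3.72 (given).
Sequent-depth ratio: y₂/y₁ = ½[√(1 + 8Fr₁²) − 1] = ½[√111.7 − 1] = 4.78.
y₂ = 4.78 × 0.231 = 1.11 m.
V₁ = Fr₁·√(g·y₁) = 3.72×√(9.81×0.231) = 5.60 m/s; q = V₁·y₁ = 1.29 m²/s. V₂ = q/y₂ = 1.29/1.11 = 1.17 m/s. E₁ = y₁ + V₁²/2g = 1.83 m; E₂ = y₂ + V₂²/2g = 1.18 m. ΔE = E₁ − E₂ = 0.654 m.

ΔE = 0.654 m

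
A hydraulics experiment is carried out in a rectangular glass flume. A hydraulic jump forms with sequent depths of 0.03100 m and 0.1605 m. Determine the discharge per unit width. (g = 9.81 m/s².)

q = 0.06836 m²/s

For a rectangular channel the momentum equation gives q² = ½·g·y₁·y₂·(y₁ + y₂) = ½×9.81×0.03100×0.1605×0.1915 = 0.004674.
q = √0.004674 = 0.06836 m²/s.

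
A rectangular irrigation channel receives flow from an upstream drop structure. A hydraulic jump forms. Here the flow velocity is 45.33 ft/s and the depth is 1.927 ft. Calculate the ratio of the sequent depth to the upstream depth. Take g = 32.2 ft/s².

y₂/y₁ = 7.654

Fr₁ = V₁/√(g·y₁) = 45.33/√(32.2×1.927) = 5.755.
From the momentum equation for a rectangular channel, y₂/y₁ = ½[√(1 + 8Fr₁²) − 1] = ½[√265.93 − 1] = 7.654.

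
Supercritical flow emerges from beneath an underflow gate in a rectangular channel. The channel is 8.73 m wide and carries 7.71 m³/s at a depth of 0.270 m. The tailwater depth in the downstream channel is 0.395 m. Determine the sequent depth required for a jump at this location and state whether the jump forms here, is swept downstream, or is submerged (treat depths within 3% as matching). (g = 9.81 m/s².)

y₂ = 0.644 m; the jump is swept downstream

q = Q/b = 7.71/8.73 = 0.883 m²/s; V₁ = q/y₁ = 3.27 m/s. Fr₁ = V₁/√(g·y₁) = 2.01.
From the momentum equation for a rectangular channel, y₂/y₁ = ½[√(1 + 8Fr₁²) − 1] = ½[√33.32 − 1] = 2.39.
y₂ = 2.39 × 0.270 = 0.644 m.
Tailwater y_tw = 0.395 m: y_tw < y₂, so the jump is swept downstream.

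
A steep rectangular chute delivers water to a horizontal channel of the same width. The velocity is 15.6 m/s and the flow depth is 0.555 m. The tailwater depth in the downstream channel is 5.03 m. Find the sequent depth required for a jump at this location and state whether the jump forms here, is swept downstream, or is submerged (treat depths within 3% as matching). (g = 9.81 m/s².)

Fr₁ = V₁/√(g·y₁) = 15.6/√(9.81×0.555) = 6.69.
By Bélanger, y₂/y₁ = ½[√(1 + 8Fr₁²) − 1] = ½[√358.6 − 1] = 8.97.
y₂ = 8.97 × 0.555 = 4.98 m.
Tailwater y_tw = 5.03 m: y_tw ≈ y₂, so the jump forms here.

y₂ = 4.98 m; the jump forms here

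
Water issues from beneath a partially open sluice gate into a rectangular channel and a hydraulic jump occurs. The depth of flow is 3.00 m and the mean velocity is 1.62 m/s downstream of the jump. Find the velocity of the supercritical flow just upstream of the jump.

V₁ = 10.5 m/s

Fr₂ = V₂/√(g·y₂) = 1.62/√(9.81×3.00) = 0.299.
The Bélanger relation is symmetric: y₁/y₂ = ½[√(1 + 8Fr₂²) − 1] = ½[√1.713 − 1] = 0.154.
y₁ = 0.154 × 3.00 = 0.463 m.
V₁ = q/y₁ = 4.86/0.463 = 10.5 m/s.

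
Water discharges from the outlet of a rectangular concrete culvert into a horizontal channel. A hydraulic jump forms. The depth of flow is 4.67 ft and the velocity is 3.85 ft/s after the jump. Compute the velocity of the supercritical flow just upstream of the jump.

Fr₂ = V₂/√(g·y₂) = 3.85/√(32.2×4.67) = 0.314.
From the momentum equation (using Fr₂), y₁/y₂ = ½[√(1 + 8Fr₂²) − 1] = ½[√1.789 − 1] = 0.169.
y₁ = 0.169 × 4.67 = 0.788 ft.
V₁ = q/y₁ = 18.0/0.788 = 22.8 ft/s.

V₁ = 22.8 ft/s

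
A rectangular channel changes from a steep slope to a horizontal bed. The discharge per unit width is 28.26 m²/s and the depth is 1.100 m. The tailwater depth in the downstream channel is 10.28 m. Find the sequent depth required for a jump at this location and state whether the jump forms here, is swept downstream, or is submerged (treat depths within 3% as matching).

V₁ = q/y₁ = 28.26/1.100 = 25.69 m/s. Fr₁ = V₁/√(g·y₁) = 25.69/√(9.81×1.100) = 7.821.
Bélanger equation: y₂/y₁ = ½[√(1 + 8Fr₁²) − 1] = ½[√490.31 − 1] = 10.57.
y₂ = 10.57 × 1.100 = 11.63 m.
Tailwater y_tw = 10.28 m: y_tw < y₂, so the jump is swept downstream.

y₂ = 11.63 m; the jump is swept downstream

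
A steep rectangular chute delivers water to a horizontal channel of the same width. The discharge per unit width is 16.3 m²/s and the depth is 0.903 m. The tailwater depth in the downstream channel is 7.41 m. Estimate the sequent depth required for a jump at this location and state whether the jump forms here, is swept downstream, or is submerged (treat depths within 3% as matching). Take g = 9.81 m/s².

V₁ = q/y₁ = 16.3/0.903 = 18.1 m/s. Fr₁ = V₁/√(g·y₁) = 18.1/√(9.81×0.903) = 6.06.
Bélanger equation: y₂/y₁ = ½[√(1 + 8Fr₁²) − 1] = ½[√295.3 − 1] = 8.09.
y₂ = 8.09 × 0.903 = 7.31 m.
Tailwater y_tw = 7.41 m: y_tw ≈ y₂, so the jump forms here.

y₂ = 7.31 m; the jump forms here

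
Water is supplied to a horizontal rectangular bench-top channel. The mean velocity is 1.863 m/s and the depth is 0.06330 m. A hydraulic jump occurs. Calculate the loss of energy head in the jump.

ΔE = 0.03654 m

Fr₁ = V₁/√(g·y₁) = 1.863/√(9.81×0.06330) = 2.364.
From the momentum equation for a rectangular channel, y₂/y₁ = ½[√(1 + 8Fr₁²) − 1] = ½[√45.714 − 1] = 2.881.
y₂ = 2.881 × 0.06330 = 0.1823 m.
Head loss: ΔE = (y₂ − y₁)³/(4y₁y₂) = (0.1823 − 0.06330)³/(4×0.06330×0.1823) = 0.001687/0.04617 = 0.03654 m.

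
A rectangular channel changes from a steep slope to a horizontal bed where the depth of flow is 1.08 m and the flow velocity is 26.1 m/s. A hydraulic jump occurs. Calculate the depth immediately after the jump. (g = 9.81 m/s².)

y₂ = 11.7 m

Fr₁ = V₁/√(g·y₁) = 26.1/√(9.81×1.08) = 8.02.
Sequent-depth ratio: y₂/y₁ = ½[√(1 + 8Fr₁²) − 1] = ½[√515.4 − 1] = 10.9.
y₂ = 10.9 × 1.08 = 11.7 m.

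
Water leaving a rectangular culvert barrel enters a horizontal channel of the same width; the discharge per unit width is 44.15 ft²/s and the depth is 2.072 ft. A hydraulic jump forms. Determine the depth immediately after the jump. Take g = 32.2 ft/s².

y₂ = 6.678 ft

V₁ = q/y₁ = 44.15/2.072 = 21.31 ft/s. Fr₁ = V₁/√(g·y₁) = 21.31/√(32.2×2.072) = 2.609.
Bélanger equation: y₂/y₁ = ½[√(1 + 8Fr₁²) − 1] = ½[√55.441 − 1] = 3.223.
y₂ = 3.223 × 2.072 = 6.678 ft.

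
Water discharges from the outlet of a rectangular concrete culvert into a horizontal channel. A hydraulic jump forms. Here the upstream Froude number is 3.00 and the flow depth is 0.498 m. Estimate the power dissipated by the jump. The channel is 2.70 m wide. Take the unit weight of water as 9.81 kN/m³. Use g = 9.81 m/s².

P = 61.5 kW

Fr₁ = 3.00 (given).
From the momentum equation for a rectangular channel, y₂/y₁ = ½[√(1 + 8Fr₁²) − 1] = ½[√73.00 − 1] = 3.77.
y₂ = 3.77 × 0.498 = 1.88 m.
Head loss: ΔE = (y₂ − y₁)³/(4y₁y₂) = (1.88 − 0.498)³/(4×0.498×1.88) = 2.63/3.74 = 0.703 m.
V₁ = Fr₁·√(g·y₁) = 3.00×√(9.81×0.498) = 6.63 m/s; q = V₁·y₁ = 3.30 m²/s. Q = q·b = 3.30 × 2.70 = 8.92 m³/s. P = γ·Q·ΔE = 9.81 × 8.92 × 0.703 = 61.5 kW.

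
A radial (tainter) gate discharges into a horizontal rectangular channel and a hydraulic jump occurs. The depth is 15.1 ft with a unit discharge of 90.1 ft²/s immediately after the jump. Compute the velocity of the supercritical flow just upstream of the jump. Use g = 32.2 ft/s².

V₂ = q/y₂ = 90.1/15.1 = 5.97 ft/s; Fr₂ = V₂/√(g·y₂) = 0.271.
From the momentum equation (using Fr₂), y₁/y₂ = ½[√(1 + 8Fr₂²) − 1] = ½[√1.586 − 1] = 0.130.
y₁ = 0.130 × 15.1 = 1.96 ft.
V₁ = q/y₁ = 90.1/1.96 = 46.0 ft/s.

V₁ = 46.0 ft/s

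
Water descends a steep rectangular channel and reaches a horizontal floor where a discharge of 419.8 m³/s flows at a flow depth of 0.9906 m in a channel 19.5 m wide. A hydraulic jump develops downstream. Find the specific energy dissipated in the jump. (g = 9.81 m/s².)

ΔE = 15.51 m

q = Q/b = 419.8/19.5 = 21.53 m²/s; V₁ = q/y₁ = 21.73 m/s. Fr₁ = V₁/√(g·y₁) = 6.971.
Bélanger equation: y₂/y₁ = ½[√(1 + 8Fr₁²) − 1] = ½[√389.81 − 1] = 9.372.
y₂ = 9.372 × 0.9906 = 9.284 m.
V₂ = q/y₂ = 21.53/9.284 = 2.319 m/s. E₁ = y₁ + V₁²/2g = 25.06 m; E₂ = y₂ + V₂²/2g = 9.558 m. ΔE = E₁ − E₂ = 15.51 m.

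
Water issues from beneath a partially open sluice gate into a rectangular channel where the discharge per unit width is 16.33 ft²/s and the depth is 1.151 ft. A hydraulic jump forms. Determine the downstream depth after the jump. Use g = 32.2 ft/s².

y₂ = 3.261 ft

V₁ = q/y₁ = 16.33/1.151 = 14.19 ft/s. Fr₁ = V₁/√(g·y₁) = 14.19/√(32.2×1.151) = 2.330.
Conjugate-depth relation: y₂/y₁ = ½[√(1 + 8Fr₁²) − 1] = ½[√44.449 − 1] = 2.834.
y₂ = 2.834 × 1.151 = 3.261 ft.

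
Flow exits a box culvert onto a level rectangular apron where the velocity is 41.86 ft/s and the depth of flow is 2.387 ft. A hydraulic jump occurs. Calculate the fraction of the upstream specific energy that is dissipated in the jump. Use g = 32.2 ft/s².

ΔE/E₁ = 0.471 (47.1%)

Fr₁ = V₁/√(g·y₁) = 41.86/√(32.2×2.387) = 4.775.
Sequent-depth ratio: y₂/y₁ = ½[√(1 + 8Fr₁²) − 1] = ½[√183.38 − 1] = 6.271.
y₂ = 6.271 × 2.387 = 14.97 ft.
E₁ = y₁ + V₁²/2g = 29.60 ft. ΔE = (y₂ − y₁)³/(4y₁y₂) = 13.94 ft. ΔE/E₁ = 13.94/29.60 = 0.471.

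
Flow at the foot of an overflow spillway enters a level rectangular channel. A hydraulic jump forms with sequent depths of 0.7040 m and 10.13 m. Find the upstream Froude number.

For a rectangular channel the momentum equation gives q² = ½·g·y₁·y₂·(y₁ + y₂) = ½×9.81×0.7040×10.13×10.83 = 379.0.
q = √379.0 = 19.47 m²/s.
V₁ = q/y₁ = 27.65 m/s; Fr₁ = V₁/√(g·y₁) = 10.52.

Fr₁ = 10.52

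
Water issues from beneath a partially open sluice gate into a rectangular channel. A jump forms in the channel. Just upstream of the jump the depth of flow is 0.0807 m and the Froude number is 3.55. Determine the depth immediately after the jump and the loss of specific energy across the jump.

y₂ = 0.367 m; ΔE = 0.198 m

Fr₁ = 3.55 (given).
Sequent-depth ratio: y₂/y₁ = ½[√(1 + 8Fr₁²) − 1] = ½[√101.8 − 1] = 4.55.
y₂ = 4.55 × 0.0807 = 0.367 m.
Head loss: ΔE = (y₂ − y₁)³/(4y₁y₂) = (0.367 − 0.0807)³/(4×0.0807×0.367) = 0.0234/0.118 = 0.198 m.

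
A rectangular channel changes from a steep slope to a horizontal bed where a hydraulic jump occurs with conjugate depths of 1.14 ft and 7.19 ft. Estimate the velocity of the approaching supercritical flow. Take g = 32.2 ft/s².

V₁ = 29.1 ft/s

For a rectangular channel the momentum equation gives q² = ½·g·y₁·y₂·(y₁ + y₂) = ½×32.2×1.14×7.19×8.33 = 1099.
q = √1099 = 33.2 ft²/s.
V₁ = q/y₁ = 33.2/1.14 = 29.1 ft/s.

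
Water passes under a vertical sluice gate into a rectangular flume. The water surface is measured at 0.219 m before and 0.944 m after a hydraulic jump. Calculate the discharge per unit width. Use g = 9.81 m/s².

q = 1.09 m²/s

For a rectangular channel the momentum equation gives q² = ½·g·y₁·y₂·(y₁ + y₂) = ½×9.81×0.219×0.944×1.16 = 1.18.
q = √1.18 = 1.09 m²/s.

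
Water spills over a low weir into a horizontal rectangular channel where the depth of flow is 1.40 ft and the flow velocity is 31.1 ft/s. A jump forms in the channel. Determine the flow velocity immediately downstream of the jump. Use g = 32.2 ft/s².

Fr₁ = V₁/√(g·y₁) = 31.1/√(32.2×1.40) = 4.63.
Conjugate-depth relation: y₂/y₁ = ½[√(1 + 8Fr₁²) − 1] = ½[√172.6 − 1] = 6.07.
y₂ = 6.07 × 1.40 = 8.50 ft.
q = V₁·y₁ = 31.1 × 1.40 = 43.5 ft²/s.
V₂ = q/y₂ = 43.5/8.50 = 5.12 ft/s.

V₂ = 5.12 ft/s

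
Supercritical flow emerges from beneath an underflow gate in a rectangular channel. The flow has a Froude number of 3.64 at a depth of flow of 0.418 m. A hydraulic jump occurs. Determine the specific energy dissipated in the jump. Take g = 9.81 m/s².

ΔE = 1.11 m

Fr₁ = 3.64 (given).
From the momentum equation for a rectangular channel, y₂/y₁ = ½[√(1 + 8Fr₁²) − 1] = ½[√107.0 − 1] = 4.67.
y₂ = 4.67 × 0.418 = 1.95 m.
V₁ = Fr₁·√(g·y₁) = 3.64×√(9.81×0.418) = 7.37 m/s; q = V₁·y₁ = 3.08 m²/s. V₂ = q/y₂ = 3.08/1.95 = 1.58 m/s. E₁ = y₁ + V₁²/2g = 3.19 m; E₂ = y₂ + V₂²/2g = 2.08 m. ΔE = E₁ − E₂ = 1.11 m.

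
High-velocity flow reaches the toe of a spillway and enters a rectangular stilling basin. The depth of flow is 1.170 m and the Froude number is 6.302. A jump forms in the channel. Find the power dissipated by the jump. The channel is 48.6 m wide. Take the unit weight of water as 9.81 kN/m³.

P = 169322 kW

Fr₁ = 6.302 (given).
From the momentum equation for a rectangular channel, y₂/y₁ = ½[√(1 + 8Fr₁²) − 1] = ½[√318.72 − 1] = 8.426.
y₂ = 8.426 × 1.170 = 9.859 m.
V₁ = Fr₁·√(g·y₁) = 6.302×√(9.81×1.170) = 21.35 m/s; q = V₁·y₁ = 24.98 m²/s. V₂ = q/y₂ = 24.98/9.859 = 2.534 m/s. E₁ = y₁ + V₁²/2g = 24.40 m; E₂ = y₂ + V₂²/2g = 10.19 m. ΔE = E₁ − E₂ = 14.22 m.
Q = q·b = 24.98 × 48.6 = 1214 m³/s. P = γ·Q·ΔE = 9.81 × 1214 × 14.22 = 169322 kW.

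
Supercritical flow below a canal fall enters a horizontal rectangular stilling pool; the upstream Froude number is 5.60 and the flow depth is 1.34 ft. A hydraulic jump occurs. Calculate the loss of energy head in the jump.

ΔE = 12.0 ft

Fr₁ = 5.60 (given).
By Bélanger, y₂/y₁ = ½[√(1 + 8Fr₁²) − 1] = ½[√251.9 − 1] = 7.44.
y₂ = 7.44 × 1.34 = 9.96 ft.
V₁ = Fr₁·√(g·y₁) = 5.60×√(32.2×1.34) = 36.8 ft/s; q = V₁·y₁ = 49.3 ft²/s. V₂ = q/y₂ = 49.3/9.96 = 4.95 ft/s. E₁ = y₁ + V₁²/2g = 22.4 ft; E₂ = y₂ + V₂²/2g = 10.3 ft. ΔE = E₁ − E₂ = 12.0 ft.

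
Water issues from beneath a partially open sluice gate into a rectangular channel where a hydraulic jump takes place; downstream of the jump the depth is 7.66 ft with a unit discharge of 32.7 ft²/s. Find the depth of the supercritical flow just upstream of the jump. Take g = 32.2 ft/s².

V₂ = q/y₂ = 32.7/7.66 = 4.27 ft/s; Fr₂ = V₂/√(g·y₂) = 0.272.
Applying the sequent-depth relation in reverse, y₁/y₂ = ½[√(1 + 8Fr₂²) − 1] = ½[√1.591 − 1] = 0.131.
y₁ = 0.131 × 7.66 = 1.00 ft.

y₁ = 1.00 ft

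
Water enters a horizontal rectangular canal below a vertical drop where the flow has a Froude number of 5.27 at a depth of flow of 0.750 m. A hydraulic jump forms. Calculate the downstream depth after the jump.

Fr₁ = 5.27 (given).
Sequent-depth ratio: y₂/y₁ = ½[√(1 + 8Fr₁²) − 1] = ½[√223.2 − 1] = 6.97.
y₂ = 6.97 × 0.750 = 5.23 m.

y₂ = 5.23 m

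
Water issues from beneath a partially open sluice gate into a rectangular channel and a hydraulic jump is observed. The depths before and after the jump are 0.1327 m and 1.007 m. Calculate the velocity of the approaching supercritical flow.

For a rectangular channel the momentum equation gives q² = ½·g·y₁·y₂·(y₁ + y₂) = ½×9.81×0.1327×1.007×1.140 = 0.7470.
q = √0.7470 = 0.8643 m²/s.
V₁ = q/y₁ = 0.8643/0.1327 = 6.513 m/s.

V₁ = 6.513 m/s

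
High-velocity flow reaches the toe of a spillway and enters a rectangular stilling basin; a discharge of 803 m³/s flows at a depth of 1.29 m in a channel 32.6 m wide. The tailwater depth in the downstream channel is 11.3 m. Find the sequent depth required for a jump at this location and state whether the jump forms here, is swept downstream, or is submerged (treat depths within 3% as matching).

q = Q/b = 803/32.6 = 24.6 m²/s; V₁ = q/y₁ = 19.1 m/s. Fr₁ = V₁/√(g·y₁) = 5.37.
By Bélanger, y₂/y₁ = ½[√(1 + 8Fr₁²) − 1] = ½[√231.5 − 1] = 7.11.
y₂ = 7.11 × 1.29 = 9.17 m.
Tailwater y_tw = 11.3 m: y_tw > y₂, so the jump is submerged.

y₂ = 9.17 m; the jump is submerged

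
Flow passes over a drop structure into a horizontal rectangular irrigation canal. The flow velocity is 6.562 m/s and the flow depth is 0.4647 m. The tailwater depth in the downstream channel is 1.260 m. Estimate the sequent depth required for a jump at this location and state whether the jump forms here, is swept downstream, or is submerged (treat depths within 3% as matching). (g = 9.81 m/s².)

Fr₁ = V₁/√(g·y₁) = 6.562/√(9.81×0.4647) = 3.073.
By Bélanger, y₂/y₁ = ½[√(1 + 8Fr₁²) − 1] = ½[√76.565 − 1] = 3.875.
y₂ = 3.875 × 0.4647 = 1.801 m.
Tailwater y_tw = 1.260 m: y_tw < y₂, so the jump is swept downstream.

y₂ = 1.801 m; the jump is swept downstream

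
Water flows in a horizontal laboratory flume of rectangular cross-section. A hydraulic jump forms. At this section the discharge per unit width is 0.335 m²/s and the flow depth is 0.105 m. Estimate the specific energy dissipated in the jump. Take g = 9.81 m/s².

V₁ = q/y₁ = 0.335/0.105 = 3.19 m/s. Fr₁ = V₁/√(g·y₁) = 3.19/√(9.81×0.105) = 3.14.
By Bélanger, y₂/y₁ = ½[√(1 + 8Fr₁²) − 1] = ½[√80.06 − 1] = 3.97.
y₂ = 3.97 × 0.105 = 0.417 m.
Head loss: ΔE = (y₂ − y₁)³/(4y₁y₂) = (0.417 − 0.105)³/(4×0.105×0.417) = 0.0304/0.175 = 0.174 m.

ΔE = 0.174 m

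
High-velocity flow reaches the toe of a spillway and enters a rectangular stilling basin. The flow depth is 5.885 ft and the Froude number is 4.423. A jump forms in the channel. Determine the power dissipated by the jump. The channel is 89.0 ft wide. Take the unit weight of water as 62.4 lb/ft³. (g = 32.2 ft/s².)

P = 100354 hp

Fr₁ = 4.423 (given).
From the momentum equation for a rectangular channel, y₂/y₁ = ½[√(1 + 8Fr₁²) − 1] = ½[√157.50 − 1] = 5.775.
y₂ = 5.775 × 5.885 = 33.99 ft.
V₁ = Fr₁·√(g·y₁) = 4.423×√(32.2×5.885) = 60.89 ft/s; q = V₁·y₁ = 358.3 ft²/s. V₂ = q/y₂ = 358.3/33.99 = 10.54 ft/s. E₁ = y₁ + V₁²/2g = 63.45 ft; E₂ = y₂ + V₂²/2g = 35.71 ft. ΔE = E₁ − E₂ = 27.74 ft.
Q = q·b = 358.3 × 89.0 = 31890 cfs. P = γ·Q·ΔE/550 = 62.4 × 31890 × 27.74 / 550 = 100354 hp.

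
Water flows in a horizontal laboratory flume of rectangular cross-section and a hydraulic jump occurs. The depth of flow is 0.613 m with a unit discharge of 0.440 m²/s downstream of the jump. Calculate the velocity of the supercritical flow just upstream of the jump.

V₁ = 4.81 m/s

V₂ = q/y₂ = 0.440/0.613 = 0.718 m/s; Fr₂ = V₂/√(g·y₂) = 0.293.
The Bélanger relation is symmetric: y₁/y₂ = ½[√(1 + 8Fr₂²) − 1] = ½[√1.685 − 1] = 0.149.
y₁ = 0.149 × 0.613 = 0.0914 m.
V₁ = q/y₁ = 0.440/0.0914 = 4.81 m/s.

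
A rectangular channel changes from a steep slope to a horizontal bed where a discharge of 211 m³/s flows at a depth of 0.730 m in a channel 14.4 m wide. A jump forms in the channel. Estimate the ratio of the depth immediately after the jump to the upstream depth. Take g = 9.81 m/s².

q = Q/b = 211/14.4 = 14.7 m²/s; V₁ = q/y₁ = 20.1 m/s. Fr₁ = V₁/√(g·y₁) = 7.50.
From the momentum equation for a rectangular channel, y₂/y₁ = ½[√(1 + 8Fr₁²) − 1] = ½[√451.1 − 1] = 10.1.

y₂/y₁ = 10.1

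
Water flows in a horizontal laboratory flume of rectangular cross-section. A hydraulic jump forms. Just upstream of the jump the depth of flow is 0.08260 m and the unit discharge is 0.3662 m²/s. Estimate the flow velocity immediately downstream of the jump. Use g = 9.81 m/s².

V₁ = q/y₁ = 0.3662/0.08260 = 4.433 m/s. Fr₁ = V₁/√(g·y₁) = 4.433/√(9.81×0.08260) = 4.925.
Bélanger equation: y₂/y₁ = ½[√(1 + 8Fr₁²) − 1] = ½[√195.05 − 1] = 6.483.
y₂ = 6.483 × 0.08260 = 0.5355 m.
V₂ = q/y₂ = 0.3662/0.5355 = 0.6838 m/s.

V₂ = 0.6838 m/s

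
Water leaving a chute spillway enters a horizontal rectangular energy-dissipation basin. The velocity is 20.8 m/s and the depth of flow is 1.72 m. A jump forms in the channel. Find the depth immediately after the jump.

Fr₁ = V₁/√(g·y₁) = 20.8/√(9.81×1.72) = 5.06.
From the momentum equation for a rectangular channel, y₂/y₁ = ½[√(1 + 8Fr₁²) − 1] = ½[√206.1 − 1] = 6.68.
y₂ = 6.68 × 1.72 = 11.5 m.

y₂ = 11.5 m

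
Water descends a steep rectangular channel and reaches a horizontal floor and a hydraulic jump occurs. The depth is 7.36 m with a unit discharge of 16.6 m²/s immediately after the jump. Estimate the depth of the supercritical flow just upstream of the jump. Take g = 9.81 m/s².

V₂ = q/y₂ = 16.6/7.36 = 2.26 m/s; Fr₂ = V₂/√(g·y₂) = 0.265.
Applying the sequent-depth relation in reverse, y₁/y₂ = ½[√(1 + 8Fr₂²) − 1] = ½[√1.564 − 1] = 0.125.
y₁ = 0.125 × 7.36 = 0.922 m.

y₁ = 0.922 m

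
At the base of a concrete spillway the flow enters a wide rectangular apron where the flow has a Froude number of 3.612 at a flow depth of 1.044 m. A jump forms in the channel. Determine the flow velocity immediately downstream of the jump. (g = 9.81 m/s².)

V₂ = 2.495 m/s

Fr₁ = 3.612 (given).
By Bélanger, y₂/y₁ = ½[√(1 + 8Fr₁²) − 1] = ½[√105.37 − 1] = 4.633.
y₂ = 4.633 × 1.044 = 4.836 m.
V₁ = Fr₁·√(g·y₁) = 3.612×√(9.81×1.044) = 11.56 m/s; q = V₁·y₁ = 12.07 m²/s.
V₂ = q/y₂ = 12.07/4.836 = 2.495 m/s.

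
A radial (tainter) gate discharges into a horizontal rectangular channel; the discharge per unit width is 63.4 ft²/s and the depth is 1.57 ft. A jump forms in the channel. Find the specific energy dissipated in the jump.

V₁ = q/y₁ = 63.4/1.57 = 40.4 ft/s. Fr₁ = V₁/√(g·y₁) = 40.4/√(32.2×1.57) = 5.68.
From the momentum equation for a rectangular channel, y₂/y₁ = ½[√(1 + 8Fr₁²) − 1] = ½[√259.1 − 1] = 7.55.
y₂ = 7.55 × 1.57 = 11.8 ft.
V₂ = q/y₂ = 63.4/11.8 = 5.35 ft/s. E₁ = y₁ + V₁²/2g = 26.9 ft; E₂ = y₂ + V₂²/2g = 12.3 ft. ΔE = E₁ − E₂ = 14.6 ft.

ΔE = 14.6 ft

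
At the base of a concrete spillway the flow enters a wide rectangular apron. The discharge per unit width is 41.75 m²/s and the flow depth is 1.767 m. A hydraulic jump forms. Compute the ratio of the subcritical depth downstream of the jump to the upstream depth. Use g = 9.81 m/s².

V₁ = q/y₁ = 41.75/1.767 = 23.63 m/s. Fr₁ = V₁/√(g·y₁) = 23.63/√(9.81×1.767) = 5.675.
By Bélanger, y₂/y₁ = ½[√(1 + 8Fr₁²) − 1] = ½[√258.65 − 1] = 7.541.

y₂/y₁ = 7.541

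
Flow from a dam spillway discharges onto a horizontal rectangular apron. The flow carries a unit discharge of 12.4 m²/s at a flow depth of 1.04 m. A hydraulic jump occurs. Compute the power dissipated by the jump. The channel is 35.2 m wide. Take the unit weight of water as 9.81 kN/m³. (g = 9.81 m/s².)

P = 12746 kW

V₁ = q/y₁ = 12.4/1.04 = 11.9 m/s. Fr₁ = V₁/√(g·y₁) = 11.9/√(9.81×1.04) = 3.73.
Conjugate-depth relation: y₂/y₁ = ½[√(1 + 8Fr₁²) − 1] = ½[√112.5 − 1] = 4.80.
y₂ = 4.80 × 1.04 = 4.99 m.
Head loss: ΔE = (y₂ − y₁)³/(4y₁y₂) = (4.99 − 1.04)³/(4×1.04×4.99) = 61.9/20.8 = 2.98 m.
Q = q·b = 12.4 × 35.2 = 436 m³/s. P = γ·Q·ΔE = 9.81 × 436 × 2.98 = 12746 kW.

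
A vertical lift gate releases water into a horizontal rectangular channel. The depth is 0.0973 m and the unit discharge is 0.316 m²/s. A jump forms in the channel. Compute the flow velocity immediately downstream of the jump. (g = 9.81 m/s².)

V₁ = q/y₁ = 0.316/0.0973 = 3.25 m/s. Fr₁ = V₁/√(g·y₁) = 3.25/√(9.81×0.0973) = 3.32.
Conjugate-depth relation: y₂/y₁ = ½[√(1 + 8Fr₁²) − 1] = ½[√89.40 − 1] = 4.23.
y₂ = 4.23 × 0.0973 = 0.411 m.
V₂ = q/y₂ = 0.316/0.411 = 0.768 m/s.

V₂ = 0.768 m/s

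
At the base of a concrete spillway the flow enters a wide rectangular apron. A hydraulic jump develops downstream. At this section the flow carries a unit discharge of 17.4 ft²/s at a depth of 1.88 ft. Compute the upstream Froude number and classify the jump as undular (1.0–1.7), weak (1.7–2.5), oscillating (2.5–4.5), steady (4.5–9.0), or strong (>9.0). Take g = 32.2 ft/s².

V₁ = q/y₁ = 17.4/1.88 = 9.26 ft/s. Fr₁ = V₁/√(g·y₁) = 9.26/√(32.2×1.88) = 1.19.
Fr₁ = 1.19 lies in the undular range.

Fr₁ = 1.19; undular jump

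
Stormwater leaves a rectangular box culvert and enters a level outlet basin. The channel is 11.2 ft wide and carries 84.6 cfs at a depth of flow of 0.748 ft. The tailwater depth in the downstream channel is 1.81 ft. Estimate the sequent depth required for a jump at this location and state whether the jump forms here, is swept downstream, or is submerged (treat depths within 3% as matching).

y₂ = 1.83 ft; the jump forms here

q = Q/b = 84.6/11.2 = 7.55 ft²/s; V₁ = q/y₁ = 10.1 ft/s. Fr₁ = V₁/√(g·y₁) = 2.06.
By Bélanger, y₂/y₁ = ½[√(1 + 8Fr₁²) − 1] = ½[√34.87 − 1] = 2.45.
y₂ = 2.45 × 0.748 = 1.83 ft.
Tailwater y_tw = 1.81 ft: y_tw ≈ y₂, so the jump forms here.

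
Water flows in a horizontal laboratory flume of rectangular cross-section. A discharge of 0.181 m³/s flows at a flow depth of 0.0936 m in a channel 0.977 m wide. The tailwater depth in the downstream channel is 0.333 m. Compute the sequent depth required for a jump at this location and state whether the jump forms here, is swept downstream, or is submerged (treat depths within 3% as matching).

q = Q/b = 0.181/0.977 = 0.185 m²/s; V₁ = q/y₁ = 1.98 m/s. Fr₁ = V₁/√(g·y₁) = 2.07.
Sequent-depth ratio: y₂/y₁ = ½[√(1 + 8Fr₁²) − 1] = ½[√35.13 − 1] = 2.46.
y₂ = 2.46 × 0.0936 = 0.231 m.
Tailwater y_tw = 0.333 m: y_tw > y₂, so the jump is submerged.

y₂ = 0.231 m; the jump is submerged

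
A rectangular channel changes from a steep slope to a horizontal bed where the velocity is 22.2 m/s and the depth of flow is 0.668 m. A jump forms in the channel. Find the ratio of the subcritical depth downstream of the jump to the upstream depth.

Fr₁ = V₁/√(g·y₁) = 22.2/√(9.81×0.668) = 8.67.
From the momentum equation for a rectangular channel, y₂/y₁ = ½[√(1 + 8Fr₁²) − 1] = ½[√602.7 − 1] = 11.8.

y₂/y₁ = 11.8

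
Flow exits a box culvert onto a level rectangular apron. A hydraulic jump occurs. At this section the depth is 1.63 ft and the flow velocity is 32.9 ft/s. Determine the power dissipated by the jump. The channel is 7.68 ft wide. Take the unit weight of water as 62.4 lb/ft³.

P = 387 hp

Fr₁ = V₁/√(g·y₁) = 32.9/√(32.2×1.63) = 4.54.
By Bélanger, y₂/y₁ = ½[√(1 + 8Fr₁²) − 1] = ½[√166.0 − 1] = 5.94.
y₂ = 5.94 × 1.63 = 9.68 ft.
q = V₁·y₁ = 32.9 × 1.63 = 53.6 ft²/s. V₂ = q/y₂ = 53.6/9.68 = 5.54 ft/s. E₁ = y₁ + V₁²/2g = 18.4 ft; E₂ = y₂ + V₂²/2g = 10.2 ft. ΔE = E₁ − E₂ = 8.28 ft.
Q = q·b = 53.6 × 7.68 = 412 cfs. P = γ·Q·ΔE/550 = 62.4 × 412 × 8.28 / 550 = 387 hp.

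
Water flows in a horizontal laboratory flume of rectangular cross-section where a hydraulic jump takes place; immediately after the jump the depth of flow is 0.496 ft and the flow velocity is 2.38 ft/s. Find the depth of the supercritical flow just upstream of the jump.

Fr₂ = V₂/√(g·y₂) = 2.38/√(32.2×0.496) = 0.596.
From the momentum equation (using Fr₂), y₁/y₂ = ½[√(1 + 8Fr₂²) − 1] = ½[√3.837 − 1] = 0.479.
y₁ = 0.479 × 0.496 = 0.238 ft.

y₁ = 0.238 ft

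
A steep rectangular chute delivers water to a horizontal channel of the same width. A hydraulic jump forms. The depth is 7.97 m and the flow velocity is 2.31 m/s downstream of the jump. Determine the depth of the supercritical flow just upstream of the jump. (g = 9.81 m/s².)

Fr₂ = V₂/√(g·y₂) = 2.31/√(9.81×7.97) = 0.261.
The Bélanger relation is symmetric: y₁/y₂ = ½[√(1 + 8Fr₂²) − 1] = ½[√1.546 − 1] = 0.122.
y₁ = 0.122 × 7.97 = 0.970 m.

y₁ = 0.970 m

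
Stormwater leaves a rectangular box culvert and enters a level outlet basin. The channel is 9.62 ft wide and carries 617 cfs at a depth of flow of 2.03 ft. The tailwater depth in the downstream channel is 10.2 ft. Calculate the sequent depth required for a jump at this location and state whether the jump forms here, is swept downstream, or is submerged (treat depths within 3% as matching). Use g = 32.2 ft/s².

y₂ = 10.2 ft; the jump forms here

q = Q/b = 617/9.62 = 64.1 ft²/s; V₁ = q/y₁ = 31.6 ft/s. Fr₁ = V₁/√(g·y₁) = 3.91.
Bélanger equation: y₂/y₁ = ½[√(1 + 8Fr₁²) − 1] = ½[√123.2 − 1] = 5.05.
y₂ = 5.05 × 2.03 = 10.2 ft.
Tailwater y_tw = 10.2 ft: y_tw ≈ y₂, so the jump forms here.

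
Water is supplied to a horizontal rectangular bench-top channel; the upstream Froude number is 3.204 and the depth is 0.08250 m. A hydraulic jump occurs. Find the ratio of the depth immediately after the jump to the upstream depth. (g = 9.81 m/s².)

y₂/y₁ = 4.059

Fr₁ = 3.204 (given).
Conjugate-depth relation: y₂/y₁ = ½[√(1 + 8Fr₁²) − 1] = ½[√83.125 − 1] = 4.059.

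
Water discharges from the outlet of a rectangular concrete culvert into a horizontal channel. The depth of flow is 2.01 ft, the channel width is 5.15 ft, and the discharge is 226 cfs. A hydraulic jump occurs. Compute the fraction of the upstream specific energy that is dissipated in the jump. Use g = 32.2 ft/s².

ΔE/E₁ = 0.211 (21.1%)

q = Q/b = 226/5.15 = 43.9 ft²/s; V₁ = q/y₁ = 21.8 ft/s. Fr₁ = V₁/√(g·y₁) = 2.71.
From the momentum equation for a rectangular channel, y₂/y₁ = ½[√(1 + 8Fr₁²) − 1] = ½[√59.92 − 1] = 3.37.
y₂ = 3.37 × 2.01 = 6.77 ft.
E₁ = y₁ + V₁²/2g = 9.41 ft. ΔE = (y₂ − y₁)³/(4y₁y₂) = 1.99 ft. ΔE/E₁ = 1.99/9.41 = 0.211.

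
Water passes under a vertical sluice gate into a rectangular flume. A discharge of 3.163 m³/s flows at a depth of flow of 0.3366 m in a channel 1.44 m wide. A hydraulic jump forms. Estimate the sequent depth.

y₂ = 1.549 m

q = Q/b = 3.163/1.44 = 2.197 m²/s; V₁ = q/y₁ = 6.526 m/s. Fr₁ = V₁/√(g·y₁) = 3.591.
Conjugate-depth relation: y₂/y₁ = ½[√(1 + 8Fr₁²) − 1] = ½[√104.17 − 1] = 4.603.
y₂ = 4.603 × 0.3366 = 1.549 m.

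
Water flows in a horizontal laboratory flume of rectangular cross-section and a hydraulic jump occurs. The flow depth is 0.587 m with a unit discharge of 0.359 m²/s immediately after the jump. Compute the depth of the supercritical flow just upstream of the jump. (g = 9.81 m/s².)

V₂ = q/y₂ = 0.359/0.587 = 0.612 m/s; Fr₂ = V₂/√(g·y₂) = 0.255.
Since the conjugate-depth ratio holds either way, y₁/y₂ = ½[√(1 + 8Fr₂²) − 1] = ½[√1.520 − 1] = 0.116.
y₁ = 0.116 × 0.587 = 0.0683 m.

y₁ = 0.0683 m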